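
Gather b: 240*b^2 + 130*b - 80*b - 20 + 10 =240*b^2 + 50*b - 10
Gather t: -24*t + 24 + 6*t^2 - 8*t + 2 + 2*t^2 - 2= 8*t^2 - 32*t + 24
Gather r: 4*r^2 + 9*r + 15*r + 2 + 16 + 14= 4*r^2 + 24*r + 32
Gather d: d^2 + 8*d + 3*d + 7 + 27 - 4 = d^2 + 11*d + 30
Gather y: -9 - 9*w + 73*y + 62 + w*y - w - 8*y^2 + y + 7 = -10*w - 8*y^2 + y*(w + 74) + 60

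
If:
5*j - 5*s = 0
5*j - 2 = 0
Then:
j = 2/5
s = 2/5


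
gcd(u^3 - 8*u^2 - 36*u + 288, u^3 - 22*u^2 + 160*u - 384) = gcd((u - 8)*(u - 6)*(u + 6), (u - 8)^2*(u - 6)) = u^2 - 14*u + 48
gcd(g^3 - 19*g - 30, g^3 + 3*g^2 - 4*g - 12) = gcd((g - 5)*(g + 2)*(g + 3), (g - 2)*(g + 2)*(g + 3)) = g^2 + 5*g + 6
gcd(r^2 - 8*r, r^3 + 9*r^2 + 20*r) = r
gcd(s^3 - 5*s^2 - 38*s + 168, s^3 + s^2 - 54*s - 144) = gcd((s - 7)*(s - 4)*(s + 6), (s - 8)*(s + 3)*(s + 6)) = s + 6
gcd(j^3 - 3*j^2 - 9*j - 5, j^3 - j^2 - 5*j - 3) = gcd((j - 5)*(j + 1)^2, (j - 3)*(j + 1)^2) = j^2 + 2*j + 1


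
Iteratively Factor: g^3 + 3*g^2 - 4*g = (g)*(g^2 + 3*g - 4) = g*(g - 1)*(g + 4)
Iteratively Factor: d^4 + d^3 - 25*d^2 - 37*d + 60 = (d + 4)*(d^3 - 3*d^2 - 13*d + 15) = (d - 5)*(d + 4)*(d^2 + 2*d - 3) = (d - 5)*(d - 1)*(d + 4)*(d + 3)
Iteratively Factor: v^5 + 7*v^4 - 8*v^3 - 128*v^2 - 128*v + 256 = (v + 4)*(v^4 + 3*v^3 - 20*v^2 - 48*v + 64) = (v + 4)^2*(v^3 - v^2 - 16*v + 16) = (v - 4)*(v + 4)^2*(v^2 + 3*v - 4) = (v - 4)*(v + 4)^3*(v - 1)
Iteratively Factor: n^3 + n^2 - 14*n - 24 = (n + 2)*(n^2 - n - 12) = (n + 2)*(n + 3)*(n - 4)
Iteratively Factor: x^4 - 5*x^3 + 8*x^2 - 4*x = (x)*(x^3 - 5*x^2 + 8*x - 4) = x*(x - 1)*(x^2 - 4*x + 4) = x*(x - 2)*(x - 1)*(x - 2)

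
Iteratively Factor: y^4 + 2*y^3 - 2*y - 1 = (y - 1)*(y^3 + 3*y^2 + 3*y + 1) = (y - 1)*(y + 1)*(y^2 + 2*y + 1) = (y - 1)*(y + 1)^2*(y + 1)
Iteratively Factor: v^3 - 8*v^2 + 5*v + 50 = (v - 5)*(v^2 - 3*v - 10) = (v - 5)*(v + 2)*(v - 5)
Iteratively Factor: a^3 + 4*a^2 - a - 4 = (a + 4)*(a^2 - 1) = (a - 1)*(a + 4)*(a + 1)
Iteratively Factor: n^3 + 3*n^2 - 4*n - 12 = (n + 3)*(n^2 - 4) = (n + 2)*(n + 3)*(n - 2)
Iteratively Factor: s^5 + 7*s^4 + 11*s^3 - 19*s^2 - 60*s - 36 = (s + 3)*(s^4 + 4*s^3 - s^2 - 16*s - 12) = (s + 2)*(s + 3)*(s^3 + 2*s^2 - 5*s - 6) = (s - 2)*(s + 2)*(s + 3)*(s^2 + 4*s + 3) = (s - 2)*(s + 2)*(s + 3)^2*(s + 1)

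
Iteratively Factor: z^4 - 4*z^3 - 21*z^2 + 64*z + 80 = (z + 1)*(z^3 - 5*z^2 - 16*z + 80) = (z - 5)*(z + 1)*(z^2 - 16) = (z - 5)*(z - 4)*(z + 1)*(z + 4)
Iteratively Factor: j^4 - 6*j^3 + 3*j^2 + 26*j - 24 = (j + 2)*(j^3 - 8*j^2 + 19*j - 12) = (j - 1)*(j + 2)*(j^2 - 7*j + 12) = (j - 4)*(j - 1)*(j + 2)*(j - 3)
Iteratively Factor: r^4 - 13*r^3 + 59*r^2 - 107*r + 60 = (r - 1)*(r^3 - 12*r^2 + 47*r - 60) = (r - 5)*(r - 1)*(r^2 - 7*r + 12) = (r - 5)*(r - 3)*(r - 1)*(r - 4)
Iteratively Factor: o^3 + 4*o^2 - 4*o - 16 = (o - 2)*(o^2 + 6*o + 8) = (o - 2)*(o + 2)*(o + 4)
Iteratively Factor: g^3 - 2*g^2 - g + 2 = (g - 1)*(g^2 - g - 2) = (g - 1)*(g + 1)*(g - 2)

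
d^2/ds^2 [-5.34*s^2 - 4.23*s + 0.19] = -10.6800000000000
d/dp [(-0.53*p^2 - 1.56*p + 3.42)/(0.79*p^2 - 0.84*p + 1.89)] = (1.6776*p^2 - 7.407*p - 0.0756000000000001)/(0.6241*p^4 - 1.3272*p^3 + 3.6918*p^2 - 3.1752*p + 3.5721)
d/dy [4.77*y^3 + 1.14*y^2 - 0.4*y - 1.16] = 14.31*y^2 + 2.28*y - 0.4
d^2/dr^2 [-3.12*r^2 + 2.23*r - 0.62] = -6.24000000000000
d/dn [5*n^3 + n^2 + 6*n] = 15*n^2 + 2*n + 6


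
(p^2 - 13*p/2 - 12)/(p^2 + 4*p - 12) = (p^2 - 13*p/2 - 12)/(p^2 + 4*p - 12)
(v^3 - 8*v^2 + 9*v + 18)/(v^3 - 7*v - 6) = (v - 6)/(v + 2)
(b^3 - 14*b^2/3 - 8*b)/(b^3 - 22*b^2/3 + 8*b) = (3*b + 4)/(3*b - 4)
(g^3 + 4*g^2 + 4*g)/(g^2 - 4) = g*(g + 2)/(g - 2)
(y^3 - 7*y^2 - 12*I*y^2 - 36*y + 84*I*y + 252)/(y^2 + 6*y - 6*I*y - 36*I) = (y^2 - y*(7 + 6*I) + 42*I)/(y + 6)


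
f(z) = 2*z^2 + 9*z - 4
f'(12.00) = 57.00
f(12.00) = 392.00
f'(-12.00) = -39.00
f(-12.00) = 176.00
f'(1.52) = 15.08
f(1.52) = 14.30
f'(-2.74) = -1.96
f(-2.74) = -13.64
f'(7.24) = 37.96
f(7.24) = 166.00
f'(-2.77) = -2.08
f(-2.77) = -13.58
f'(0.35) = 10.40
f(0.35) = -0.60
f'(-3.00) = -3.00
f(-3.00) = -13.00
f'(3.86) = 24.44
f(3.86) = 60.54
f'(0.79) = 12.16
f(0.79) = 4.36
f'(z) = 4*z + 9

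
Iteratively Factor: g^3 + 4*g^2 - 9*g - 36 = (g - 3)*(g^2 + 7*g + 12) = (g - 3)*(g + 4)*(g + 3)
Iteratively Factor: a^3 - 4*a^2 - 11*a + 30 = (a + 3)*(a^2 - 7*a + 10) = (a - 2)*(a + 3)*(a - 5)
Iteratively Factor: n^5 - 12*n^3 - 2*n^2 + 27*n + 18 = (n - 2)*(n^4 + 2*n^3 - 8*n^2 - 18*n - 9) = (n - 3)*(n - 2)*(n^3 + 5*n^2 + 7*n + 3) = (n - 3)*(n - 2)*(n + 1)*(n^2 + 4*n + 3) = (n - 3)*(n - 2)*(n + 1)^2*(n + 3)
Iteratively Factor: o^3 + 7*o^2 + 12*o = (o)*(o^2 + 7*o + 12) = o*(o + 4)*(o + 3)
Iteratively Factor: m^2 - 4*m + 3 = (m - 3)*(m - 1)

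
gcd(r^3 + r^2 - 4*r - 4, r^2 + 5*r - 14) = r - 2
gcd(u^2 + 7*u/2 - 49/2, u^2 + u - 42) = u + 7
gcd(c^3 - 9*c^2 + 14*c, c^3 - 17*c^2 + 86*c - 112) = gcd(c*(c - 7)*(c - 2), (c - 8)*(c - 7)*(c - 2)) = c^2 - 9*c + 14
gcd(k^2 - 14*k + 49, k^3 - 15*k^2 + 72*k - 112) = k - 7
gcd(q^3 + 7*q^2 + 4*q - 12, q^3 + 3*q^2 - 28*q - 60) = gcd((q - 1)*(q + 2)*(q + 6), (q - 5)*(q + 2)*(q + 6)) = q^2 + 8*q + 12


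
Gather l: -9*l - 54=-9*l - 54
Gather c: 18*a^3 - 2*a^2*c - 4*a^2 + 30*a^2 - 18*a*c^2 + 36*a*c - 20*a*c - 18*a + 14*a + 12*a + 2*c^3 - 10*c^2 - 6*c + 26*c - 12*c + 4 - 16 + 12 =18*a^3 + 26*a^2 + 8*a + 2*c^3 + c^2*(-18*a - 10) + c*(-2*a^2 + 16*a + 8)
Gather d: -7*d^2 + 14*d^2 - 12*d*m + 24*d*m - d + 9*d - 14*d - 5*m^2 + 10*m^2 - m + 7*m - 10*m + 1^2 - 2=7*d^2 + d*(12*m - 6) + 5*m^2 - 4*m - 1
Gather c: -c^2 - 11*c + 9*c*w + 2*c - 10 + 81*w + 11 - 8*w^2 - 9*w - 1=-c^2 + c*(9*w - 9) - 8*w^2 + 72*w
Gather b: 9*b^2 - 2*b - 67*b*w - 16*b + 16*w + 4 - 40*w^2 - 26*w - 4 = 9*b^2 + b*(-67*w - 18) - 40*w^2 - 10*w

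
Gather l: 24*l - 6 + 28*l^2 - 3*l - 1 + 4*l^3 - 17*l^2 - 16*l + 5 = 4*l^3 + 11*l^2 + 5*l - 2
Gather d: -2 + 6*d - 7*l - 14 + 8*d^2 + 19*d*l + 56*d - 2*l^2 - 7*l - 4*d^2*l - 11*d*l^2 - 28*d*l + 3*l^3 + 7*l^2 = d^2*(8 - 4*l) + d*(-11*l^2 - 9*l + 62) + 3*l^3 + 5*l^2 - 14*l - 16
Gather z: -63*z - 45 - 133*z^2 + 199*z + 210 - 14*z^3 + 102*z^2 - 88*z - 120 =-14*z^3 - 31*z^2 + 48*z + 45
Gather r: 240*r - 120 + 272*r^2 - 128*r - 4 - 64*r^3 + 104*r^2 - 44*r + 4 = -64*r^3 + 376*r^2 + 68*r - 120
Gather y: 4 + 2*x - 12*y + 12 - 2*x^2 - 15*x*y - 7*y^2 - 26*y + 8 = -2*x^2 + 2*x - 7*y^2 + y*(-15*x - 38) + 24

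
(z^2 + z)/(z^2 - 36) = z*(z + 1)/(z^2 - 36)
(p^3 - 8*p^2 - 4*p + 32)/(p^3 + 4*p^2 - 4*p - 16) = (p - 8)/(p + 4)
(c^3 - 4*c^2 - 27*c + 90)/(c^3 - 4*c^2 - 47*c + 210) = (c^2 + 2*c - 15)/(c^2 + 2*c - 35)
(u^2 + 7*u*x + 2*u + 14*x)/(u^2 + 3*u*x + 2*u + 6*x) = (u + 7*x)/(u + 3*x)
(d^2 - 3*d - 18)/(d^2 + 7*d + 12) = (d - 6)/(d + 4)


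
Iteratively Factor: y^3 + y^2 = (y)*(y^2 + y) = y^2*(y + 1)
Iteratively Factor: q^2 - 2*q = (q - 2)*(q)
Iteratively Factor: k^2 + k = (k)*(k + 1)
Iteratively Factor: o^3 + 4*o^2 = (o)*(o^2 + 4*o) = o^2*(o + 4)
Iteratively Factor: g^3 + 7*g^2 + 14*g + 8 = (g + 1)*(g^2 + 6*g + 8) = (g + 1)*(g + 4)*(g + 2)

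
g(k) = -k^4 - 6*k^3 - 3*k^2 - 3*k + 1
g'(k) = -4*k^3 - 18*k^2 - 6*k - 3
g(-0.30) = 1.78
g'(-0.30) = -2.71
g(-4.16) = 94.03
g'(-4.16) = -1.58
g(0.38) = -0.92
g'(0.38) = -8.10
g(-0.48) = 2.36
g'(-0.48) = -3.82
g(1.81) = -60.57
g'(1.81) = -96.55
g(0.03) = 0.91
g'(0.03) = -3.20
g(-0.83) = 4.38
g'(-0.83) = -8.13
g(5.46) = -1970.17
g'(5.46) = -1223.45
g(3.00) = -278.00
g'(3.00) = -291.00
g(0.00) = 1.00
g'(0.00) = -3.00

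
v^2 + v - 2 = (v - 1)*(v + 2)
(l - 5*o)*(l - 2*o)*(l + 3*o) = l^3 - 4*l^2*o - 11*l*o^2 + 30*o^3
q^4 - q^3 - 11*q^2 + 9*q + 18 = (q - 3)*(q - 2)*(q + 1)*(q + 3)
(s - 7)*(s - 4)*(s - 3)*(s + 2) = s^4 - 12*s^3 + 33*s^2 + 38*s - 168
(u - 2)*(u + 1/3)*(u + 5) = u^3 + 10*u^2/3 - 9*u - 10/3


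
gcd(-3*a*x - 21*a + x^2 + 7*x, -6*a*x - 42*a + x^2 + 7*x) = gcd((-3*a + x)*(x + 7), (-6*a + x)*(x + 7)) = x + 7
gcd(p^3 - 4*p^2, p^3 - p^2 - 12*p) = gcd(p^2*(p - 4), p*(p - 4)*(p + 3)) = p^2 - 4*p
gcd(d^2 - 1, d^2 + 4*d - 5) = d - 1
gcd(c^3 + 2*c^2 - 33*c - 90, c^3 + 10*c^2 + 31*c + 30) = c^2 + 8*c + 15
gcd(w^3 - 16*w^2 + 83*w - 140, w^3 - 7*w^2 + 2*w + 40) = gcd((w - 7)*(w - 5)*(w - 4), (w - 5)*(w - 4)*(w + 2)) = w^2 - 9*w + 20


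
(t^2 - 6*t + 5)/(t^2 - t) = (t - 5)/t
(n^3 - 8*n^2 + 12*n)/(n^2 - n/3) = 3*(n^2 - 8*n + 12)/(3*n - 1)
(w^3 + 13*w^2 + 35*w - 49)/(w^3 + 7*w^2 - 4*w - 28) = (w^2 + 6*w - 7)/(w^2 - 4)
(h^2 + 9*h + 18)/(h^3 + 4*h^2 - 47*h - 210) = (h + 3)/(h^2 - 2*h - 35)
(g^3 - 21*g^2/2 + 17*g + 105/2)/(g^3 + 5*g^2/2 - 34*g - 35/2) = (2*g^2 - 11*g - 21)/(2*g^2 + 15*g + 7)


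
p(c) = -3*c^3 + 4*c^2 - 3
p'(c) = -9*c^2 + 8*c = c*(8 - 9*c)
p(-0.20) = -2.82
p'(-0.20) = -1.96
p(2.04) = -11.82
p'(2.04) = -21.13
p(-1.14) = 6.64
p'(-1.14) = -20.82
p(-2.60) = 76.77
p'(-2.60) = -81.64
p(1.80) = -7.54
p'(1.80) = -14.76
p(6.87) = -786.94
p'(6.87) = -369.81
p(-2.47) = 66.61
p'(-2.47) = -74.67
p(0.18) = -2.89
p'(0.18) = 1.15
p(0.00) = -3.00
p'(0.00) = 0.00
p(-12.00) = 5757.00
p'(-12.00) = -1392.00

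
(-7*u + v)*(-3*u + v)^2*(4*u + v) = -252*u^4 + 141*u^3*v - u^2*v^2 - 9*u*v^3 + v^4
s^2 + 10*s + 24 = (s + 4)*(s + 6)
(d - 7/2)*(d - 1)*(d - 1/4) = d^3 - 19*d^2/4 + 37*d/8 - 7/8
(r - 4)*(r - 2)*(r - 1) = r^3 - 7*r^2 + 14*r - 8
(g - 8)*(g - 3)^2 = g^3 - 14*g^2 + 57*g - 72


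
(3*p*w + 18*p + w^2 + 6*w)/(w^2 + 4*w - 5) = (3*p*w + 18*p + w^2 + 6*w)/(w^2 + 4*w - 5)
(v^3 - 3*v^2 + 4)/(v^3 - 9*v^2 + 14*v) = (v^2 - v - 2)/(v*(v - 7))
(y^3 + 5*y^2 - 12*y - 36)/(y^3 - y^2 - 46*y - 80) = (y^2 + 3*y - 18)/(y^2 - 3*y - 40)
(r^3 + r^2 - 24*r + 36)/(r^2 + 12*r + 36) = (r^2 - 5*r + 6)/(r + 6)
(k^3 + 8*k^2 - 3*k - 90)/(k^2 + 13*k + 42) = (k^2 + 2*k - 15)/(k + 7)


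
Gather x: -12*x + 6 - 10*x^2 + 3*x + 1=-10*x^2 - 9*x + 7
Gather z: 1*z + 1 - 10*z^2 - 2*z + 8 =-10*z^2 - z + 9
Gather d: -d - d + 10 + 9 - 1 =18 - 2*d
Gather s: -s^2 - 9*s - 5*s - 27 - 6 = -s^2 - 14*s - 33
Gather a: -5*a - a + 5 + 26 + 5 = 36 - 6*a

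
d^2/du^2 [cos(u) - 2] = -cos(u)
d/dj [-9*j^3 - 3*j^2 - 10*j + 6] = -27*j^2 - 6*j - 10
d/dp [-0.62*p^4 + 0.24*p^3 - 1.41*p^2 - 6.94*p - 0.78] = -2.48*p^3 + 0.72*p^2 - 2.82*p - 6.94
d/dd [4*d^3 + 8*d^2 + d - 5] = 12*d^2 + 16*d + 1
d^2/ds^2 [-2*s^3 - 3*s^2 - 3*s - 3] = -12*s - 6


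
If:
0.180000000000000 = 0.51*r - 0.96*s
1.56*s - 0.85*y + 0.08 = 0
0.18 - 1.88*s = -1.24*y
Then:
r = -1.06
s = -0.75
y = -1.28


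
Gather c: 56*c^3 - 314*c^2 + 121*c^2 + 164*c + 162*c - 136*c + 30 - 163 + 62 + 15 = 56*c^3 - 193*c^2 + 190*c - 56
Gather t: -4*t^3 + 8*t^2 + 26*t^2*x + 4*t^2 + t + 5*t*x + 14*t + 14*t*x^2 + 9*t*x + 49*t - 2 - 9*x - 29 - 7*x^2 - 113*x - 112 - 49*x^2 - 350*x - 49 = -4*t^3 + t^2*(26*x + 12) + t*(14*x^2 + 14*x + 64) - 56*x^2 - 472*x - 192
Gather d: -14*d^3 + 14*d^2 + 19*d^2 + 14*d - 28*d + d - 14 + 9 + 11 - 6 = -14*d^3 + 33*d^2 - 13*d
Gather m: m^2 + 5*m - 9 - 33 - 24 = m^2 + 5*m - 66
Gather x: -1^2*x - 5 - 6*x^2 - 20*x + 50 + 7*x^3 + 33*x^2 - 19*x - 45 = 7*x^3 + 27*x^2 - 40*x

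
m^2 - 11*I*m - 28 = (m - 7*I)*(m - 4*I)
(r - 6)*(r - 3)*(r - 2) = r^3 - 11*r^2 + 36*r - 36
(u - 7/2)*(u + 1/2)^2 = u^3 - 5*u^2/2 - 13*u/4 - 7/8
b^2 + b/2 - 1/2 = (b - 1/2)*(b + 1)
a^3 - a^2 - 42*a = a*(a - 7)*(a + 6)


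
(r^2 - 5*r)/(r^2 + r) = (r - 5)/(r + 1)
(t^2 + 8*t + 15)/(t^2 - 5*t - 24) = (t + 5)/(t - 8)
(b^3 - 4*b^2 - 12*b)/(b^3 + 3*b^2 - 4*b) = (b^2 - 4*b - 12)/(b^2 + 3*b - 4)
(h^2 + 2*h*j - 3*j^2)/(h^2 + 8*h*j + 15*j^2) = (h - j)/(h + 5*j)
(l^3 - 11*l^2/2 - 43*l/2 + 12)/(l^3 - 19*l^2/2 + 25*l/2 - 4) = (l + 3)/(l - 1)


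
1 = 1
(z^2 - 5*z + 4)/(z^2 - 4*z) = (z - 1)/z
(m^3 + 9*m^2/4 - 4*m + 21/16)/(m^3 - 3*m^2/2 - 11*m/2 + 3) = (m^2 + 11*m/4 - 21/8)/(m^2 - m - 6)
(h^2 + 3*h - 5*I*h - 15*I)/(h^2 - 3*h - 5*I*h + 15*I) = (h + 3)/(h - 3)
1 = 1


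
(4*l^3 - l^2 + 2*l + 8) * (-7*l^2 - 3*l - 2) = -28*l^5 - 5*l^4 - 19*l^3 - 60*l^2 - 28*l - 16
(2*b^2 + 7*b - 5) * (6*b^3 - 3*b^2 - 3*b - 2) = 12*b^5 + 36*b^4 - 57*b^3 - 10*b^2 + b + 10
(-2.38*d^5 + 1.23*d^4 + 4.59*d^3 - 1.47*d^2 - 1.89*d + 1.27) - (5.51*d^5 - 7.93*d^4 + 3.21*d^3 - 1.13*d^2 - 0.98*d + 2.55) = -7.89*d^5 + 9.16*d^4 + 1.38*d^3 - 0.34*d^2 - 0.91*d - 1.28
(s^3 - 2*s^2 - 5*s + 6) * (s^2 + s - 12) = s^5 - s^4 - 19*s^3 + 25*s^2 + 66*s - 72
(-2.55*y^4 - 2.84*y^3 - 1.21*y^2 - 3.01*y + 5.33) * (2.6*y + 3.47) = -6.63*y^5 - 16.2325*y^4 - 13.0008*y^3 - 12.0247*y^2 + 3.4133*y + 18.4951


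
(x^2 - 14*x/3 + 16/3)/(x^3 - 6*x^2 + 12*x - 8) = (x - 8/3)/(x^2 - 4*x + 4)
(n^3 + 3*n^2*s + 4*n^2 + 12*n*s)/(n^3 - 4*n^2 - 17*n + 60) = n*(n + 3*s)/(n^2 - 8*n + 15)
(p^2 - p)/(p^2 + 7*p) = (p - 1)/(p + 7)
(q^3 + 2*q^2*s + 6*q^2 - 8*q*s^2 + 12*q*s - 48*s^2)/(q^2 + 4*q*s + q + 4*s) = (q^2 - 2*q*s + 6*q - 12*s)/(q + 1)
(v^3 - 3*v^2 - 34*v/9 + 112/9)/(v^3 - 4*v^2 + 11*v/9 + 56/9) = (v + 2)/(v + 1)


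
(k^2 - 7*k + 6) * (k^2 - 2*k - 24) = k^4 - 9*k^3 - 4*k^2 + 156*k - 144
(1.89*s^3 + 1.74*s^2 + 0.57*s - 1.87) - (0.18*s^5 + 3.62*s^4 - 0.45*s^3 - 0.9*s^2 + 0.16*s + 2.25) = -0.18*s^5 - 3.62*s^4 + 2.34*s^3 + 2.64*s^2 + 0.41*s - 4.12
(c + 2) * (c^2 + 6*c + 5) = c^3 + 8*c^2 + 17*c + 10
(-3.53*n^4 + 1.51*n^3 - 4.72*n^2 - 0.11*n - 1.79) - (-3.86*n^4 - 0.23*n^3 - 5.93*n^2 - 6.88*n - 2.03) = 0.33*n^4 + 1.74*n^3 + 1.21*n^2 + 6.77*n + 0.24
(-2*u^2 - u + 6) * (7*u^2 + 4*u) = -14*u^4 - 15*u^3 + 38*u^2 + 24*u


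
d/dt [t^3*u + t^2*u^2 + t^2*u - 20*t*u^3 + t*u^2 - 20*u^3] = u*(3*t^2 + 2*t*u + 2*t - 20*u^2 + u)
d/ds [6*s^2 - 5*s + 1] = 12*s - 5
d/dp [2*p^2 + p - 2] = 4*p + 1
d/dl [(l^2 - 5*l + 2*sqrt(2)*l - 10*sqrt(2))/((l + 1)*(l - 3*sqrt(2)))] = (-5*sqrt(2)*l^2 + 6*l^2 + 14*sqrt(2)*l - 72 + 25*sqrt(2))/(l^4 - 6*sqrt(2)*l^3 + 2*l^3 - 12*sqrt(2)*l^2 + 19*l^2 - 6*sqrt(2)*l + 36*l + 18)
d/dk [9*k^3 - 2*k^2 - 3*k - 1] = 27*k^2 - 4*k - 3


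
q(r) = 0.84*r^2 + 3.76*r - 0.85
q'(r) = 1.68*r + 3.76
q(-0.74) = -3.17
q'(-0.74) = 2.52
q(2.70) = 15.43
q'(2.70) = 8.30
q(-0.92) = -3.60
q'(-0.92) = 2.21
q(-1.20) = -4.15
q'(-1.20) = 1.74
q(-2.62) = -4.94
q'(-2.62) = -0.64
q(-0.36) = -2.09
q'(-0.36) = 3.16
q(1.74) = 8.24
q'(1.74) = 6.68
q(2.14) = 11.04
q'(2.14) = 7.36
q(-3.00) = -4.57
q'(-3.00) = -1.28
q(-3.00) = -4.57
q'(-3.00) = -1.28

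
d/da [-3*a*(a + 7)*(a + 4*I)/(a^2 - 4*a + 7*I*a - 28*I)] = (-3*a^4 + a^3*(24 - 42*I) + a^2*(168 + 237*I) + a*(-672 + 1176*I) - 2352)/(a^4 + a^3*(-8 + 14*I) + a^2*(-33 - 112*I) + a*(392 + 224*I) - 784)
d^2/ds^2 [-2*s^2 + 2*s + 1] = -4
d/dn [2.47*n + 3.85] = 2.47000000000000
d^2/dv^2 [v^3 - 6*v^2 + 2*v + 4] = 6*v - 12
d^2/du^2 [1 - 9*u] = 0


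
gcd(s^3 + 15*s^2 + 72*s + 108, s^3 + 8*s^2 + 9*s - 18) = s^2 + 9*s + 18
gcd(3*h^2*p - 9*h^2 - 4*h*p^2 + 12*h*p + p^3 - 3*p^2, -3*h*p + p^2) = -3*h + p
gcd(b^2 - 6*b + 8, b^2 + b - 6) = b - 2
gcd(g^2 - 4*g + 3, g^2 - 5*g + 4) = g - 1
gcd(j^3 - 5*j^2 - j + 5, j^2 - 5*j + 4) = j - 1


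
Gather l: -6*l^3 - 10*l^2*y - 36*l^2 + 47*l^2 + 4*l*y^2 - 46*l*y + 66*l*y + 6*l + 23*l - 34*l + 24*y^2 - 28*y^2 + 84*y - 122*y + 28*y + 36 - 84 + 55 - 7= -6*l^3 + l^2*(11 - 10*y) + l*(4*y^2 + 20*y - 5) - 4*y^2 - 10*y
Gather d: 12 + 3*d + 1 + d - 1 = 4*d + 12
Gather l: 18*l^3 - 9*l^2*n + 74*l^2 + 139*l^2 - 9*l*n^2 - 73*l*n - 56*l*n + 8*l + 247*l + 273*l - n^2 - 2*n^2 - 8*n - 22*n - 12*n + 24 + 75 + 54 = 18*l^3 + l^2*(213 - 9*n) + l*(-9*n^2 - 129*n + 528) - 3*n^2 - 42*n + 153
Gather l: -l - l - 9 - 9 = -2*l - 18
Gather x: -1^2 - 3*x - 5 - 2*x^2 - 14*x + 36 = -2*x^2 - 17*x + 30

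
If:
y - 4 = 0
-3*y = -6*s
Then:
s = 2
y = 4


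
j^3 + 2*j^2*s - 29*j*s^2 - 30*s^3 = (j - 5*s)*(j + s)*(j + 6*s)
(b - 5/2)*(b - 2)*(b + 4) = b^3 - b^2/2 - 13*b + 20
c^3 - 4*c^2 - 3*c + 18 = (c - 3)^2*(c + 2)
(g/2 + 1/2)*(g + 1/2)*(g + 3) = g^3/2 + 9*g^2/4 + 5*g/2 + 3/4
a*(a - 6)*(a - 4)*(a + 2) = a^4 - 8*a^3 + 4*a^2 + 48*a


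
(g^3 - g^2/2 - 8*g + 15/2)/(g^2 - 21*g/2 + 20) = (g^2 + 2*g - 3)/(g - 8)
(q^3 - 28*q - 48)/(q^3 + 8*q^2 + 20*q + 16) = (q - 6)/(q + 2)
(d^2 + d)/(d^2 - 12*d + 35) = d*(d + 1)/(d^2 - 12*d + 35)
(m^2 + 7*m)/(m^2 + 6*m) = (m + 7)/(m + 6)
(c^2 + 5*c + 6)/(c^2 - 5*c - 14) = (c + 3)/(c - 7)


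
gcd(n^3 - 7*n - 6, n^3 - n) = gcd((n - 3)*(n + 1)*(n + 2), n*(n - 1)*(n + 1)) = n + 1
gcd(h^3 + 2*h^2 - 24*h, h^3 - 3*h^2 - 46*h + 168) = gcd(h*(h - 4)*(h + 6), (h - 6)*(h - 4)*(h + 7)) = h - 4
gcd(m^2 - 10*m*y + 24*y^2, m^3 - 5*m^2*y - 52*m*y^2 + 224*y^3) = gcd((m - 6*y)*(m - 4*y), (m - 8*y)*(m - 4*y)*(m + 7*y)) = -m + 4*y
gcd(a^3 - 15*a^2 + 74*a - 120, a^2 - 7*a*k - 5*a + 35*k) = a - 5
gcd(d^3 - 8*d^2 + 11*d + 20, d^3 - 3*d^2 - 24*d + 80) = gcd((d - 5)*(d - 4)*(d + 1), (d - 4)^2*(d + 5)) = d - 4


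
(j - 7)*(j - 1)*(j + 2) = j^3 - 6*j^2 - 9*j + 14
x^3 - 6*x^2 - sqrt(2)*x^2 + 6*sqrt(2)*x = x*(x - 6)*(x - sqrt(2))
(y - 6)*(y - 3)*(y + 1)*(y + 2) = y^4 - 6*y^3 - 7*y^2 + 36*y + 36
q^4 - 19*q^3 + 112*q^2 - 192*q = q*(q - 8)^2*(q - 3)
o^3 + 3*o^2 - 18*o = o*(o - 3)*(o + 6)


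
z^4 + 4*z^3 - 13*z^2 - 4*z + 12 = (z - 2)*(z - 1)*(z + 1)*(z + 6)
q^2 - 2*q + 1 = (q - 1)^2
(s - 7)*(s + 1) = s^2 - 6*s - 7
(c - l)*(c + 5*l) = c^2 + 4*c*l - 5*l^2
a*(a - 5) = a^2 - 5*a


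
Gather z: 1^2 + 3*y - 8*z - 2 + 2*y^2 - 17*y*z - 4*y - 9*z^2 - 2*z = 2*y^2 - y - 9*z^2 + z*(-17*y - 10) - 1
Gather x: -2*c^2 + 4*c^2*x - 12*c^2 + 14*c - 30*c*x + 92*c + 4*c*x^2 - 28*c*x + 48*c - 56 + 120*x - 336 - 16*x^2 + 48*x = -14*c^2 + 154*c + x^2*(4*c - 16) + x*(4*c^2 - 58*c + 168) - 392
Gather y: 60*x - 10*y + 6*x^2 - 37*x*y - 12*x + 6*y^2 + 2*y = 6*x^2 + 48*x + 6*y^2 + y*(-37*x - 8)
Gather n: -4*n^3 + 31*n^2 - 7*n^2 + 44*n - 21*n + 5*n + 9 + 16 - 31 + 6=-4*n^3 + 24*n^2 + 28*n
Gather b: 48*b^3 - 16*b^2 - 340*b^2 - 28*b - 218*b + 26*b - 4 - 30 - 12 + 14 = 48*b^3 - 356*b^2 - 220*b - 32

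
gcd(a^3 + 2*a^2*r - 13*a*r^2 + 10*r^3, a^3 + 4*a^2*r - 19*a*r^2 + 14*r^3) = a^2 - 3*a*r + 2*r^2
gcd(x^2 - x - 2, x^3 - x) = x + 1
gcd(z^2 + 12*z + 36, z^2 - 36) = z + 6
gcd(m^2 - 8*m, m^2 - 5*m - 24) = m - 8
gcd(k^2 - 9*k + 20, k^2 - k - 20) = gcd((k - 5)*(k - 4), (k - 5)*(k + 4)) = k - 5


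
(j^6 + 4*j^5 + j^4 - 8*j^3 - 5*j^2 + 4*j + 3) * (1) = j^6 + 4*j^5 + j^4 - 8*j^3 - 5*j^2 + 4*j + 3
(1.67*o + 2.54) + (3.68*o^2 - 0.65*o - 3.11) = 3.68*o^2 + 1.02*o - 0.57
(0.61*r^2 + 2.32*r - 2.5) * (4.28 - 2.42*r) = -1.4762*r^3 - 3.0036*r^2 + 15.9796*r - 10.7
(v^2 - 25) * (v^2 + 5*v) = v^4 + 5*v^3 - 25*v^2 - 125*v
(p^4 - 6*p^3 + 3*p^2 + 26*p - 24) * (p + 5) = p^5 - p^4 - 27*p^3 + 41*p^2 + 106*p - 120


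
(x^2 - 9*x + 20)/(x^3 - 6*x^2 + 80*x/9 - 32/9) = 9*(x - 5)/(9*x^2 - 18*x + 8)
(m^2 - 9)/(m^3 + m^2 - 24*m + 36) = (m + 3)/(m^2 + 4*m - 12)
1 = 1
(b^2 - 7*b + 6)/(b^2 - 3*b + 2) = (b - 6)/(b - 2)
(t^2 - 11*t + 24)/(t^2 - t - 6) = (t - 8)/(t + 2)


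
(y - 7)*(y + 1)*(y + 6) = y^3 - 43*y - 42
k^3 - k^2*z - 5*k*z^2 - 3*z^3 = (k - 3*z)*(k + z)^2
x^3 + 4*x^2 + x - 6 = (x - 1)*(x + 2)*(x + 3)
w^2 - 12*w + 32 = (w - 8)*(w - 4)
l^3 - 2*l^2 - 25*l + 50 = (l - 5)*(l - 2)*(l + 5)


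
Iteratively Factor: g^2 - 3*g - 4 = (g + 1)*(g - 4)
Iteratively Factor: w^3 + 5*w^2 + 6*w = (w + 3)*(w^2 + 2*w) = (w + 2)*(w + 3)*(w)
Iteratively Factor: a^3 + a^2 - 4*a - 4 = (a + 2)*(a^2 - a - 2) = (a + 1)*(a + 2)*(a - 2)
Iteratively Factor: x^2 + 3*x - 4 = (x - 1)*(x + 4)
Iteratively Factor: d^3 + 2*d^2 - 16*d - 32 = (d + 2)*(d^2 - 16) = (d - 4)*(d + 2)*(d + 4)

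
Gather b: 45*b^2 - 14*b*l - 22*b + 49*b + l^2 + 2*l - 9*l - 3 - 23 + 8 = 45*b^2 + b*(27 - 14*l) + l^2 - 7*l - 18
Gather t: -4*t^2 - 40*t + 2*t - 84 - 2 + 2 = -4*t^2 - 38*t - 84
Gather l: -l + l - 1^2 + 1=0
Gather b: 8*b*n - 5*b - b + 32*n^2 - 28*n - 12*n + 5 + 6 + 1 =b*(8*n - 6) + 32*n^2 - 40*n + 12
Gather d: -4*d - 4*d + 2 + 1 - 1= 2 - 8*d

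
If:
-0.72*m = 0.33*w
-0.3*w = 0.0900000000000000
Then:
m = 0.14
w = -0.30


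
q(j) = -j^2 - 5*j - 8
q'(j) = -2*j - 5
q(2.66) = -28.38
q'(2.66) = -10.32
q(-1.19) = -3.47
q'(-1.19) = -2.62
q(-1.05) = -3.85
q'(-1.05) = -2.90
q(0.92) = -13.45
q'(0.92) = -6.84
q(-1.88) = -2.13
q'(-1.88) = -1.24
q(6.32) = -79.54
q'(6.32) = -17.64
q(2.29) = -24.69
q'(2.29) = -9.58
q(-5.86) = -13.04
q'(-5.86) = 6.72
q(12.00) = -212.00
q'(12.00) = -29.00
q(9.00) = -134.00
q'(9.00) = -23.00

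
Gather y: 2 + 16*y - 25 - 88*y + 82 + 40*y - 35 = 24 - 32*y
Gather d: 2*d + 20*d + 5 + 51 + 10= 22*d + 66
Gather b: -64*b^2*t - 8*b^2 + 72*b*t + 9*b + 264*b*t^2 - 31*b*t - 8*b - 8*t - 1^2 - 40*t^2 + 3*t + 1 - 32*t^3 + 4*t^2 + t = b^2*(-64*t - 8) + b*(264*t^2 + 41*t + 1) - 32*t^3 - 36*t^2 - 4*t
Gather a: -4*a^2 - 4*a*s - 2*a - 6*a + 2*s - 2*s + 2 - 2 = -4*a^2 + a*(-4*s - 8)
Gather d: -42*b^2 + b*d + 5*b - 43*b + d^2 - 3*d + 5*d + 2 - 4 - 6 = -42*b^2 - 38*b + d^2 + d*(b + 2) - 8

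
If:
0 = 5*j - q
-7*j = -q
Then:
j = 0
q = 0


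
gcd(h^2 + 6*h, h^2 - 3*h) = h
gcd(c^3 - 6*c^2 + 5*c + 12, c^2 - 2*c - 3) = c^2 - 2*c - 3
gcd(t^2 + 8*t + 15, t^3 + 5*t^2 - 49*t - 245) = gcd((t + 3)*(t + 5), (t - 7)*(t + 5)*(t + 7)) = t + 5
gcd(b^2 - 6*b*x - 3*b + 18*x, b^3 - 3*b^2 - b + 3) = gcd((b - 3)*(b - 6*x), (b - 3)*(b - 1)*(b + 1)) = b - 3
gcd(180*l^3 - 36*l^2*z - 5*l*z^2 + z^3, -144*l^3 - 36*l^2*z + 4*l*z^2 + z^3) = -36*l^2 + z^2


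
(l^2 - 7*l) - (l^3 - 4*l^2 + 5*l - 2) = -l^3 + 5*l^2 - 12*l + 2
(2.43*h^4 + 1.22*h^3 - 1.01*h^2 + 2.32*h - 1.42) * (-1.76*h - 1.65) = -4.2768*h^5 - 6.1567*h^4 - 0.2354*h^3 - 2.4167*h^2 - 1.3288*h + 2.343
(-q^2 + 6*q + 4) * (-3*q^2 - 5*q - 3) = 3*q^4 - 13*q^3 - 39*q^2 - 38*q - 12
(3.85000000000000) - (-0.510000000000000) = 4.36000000000000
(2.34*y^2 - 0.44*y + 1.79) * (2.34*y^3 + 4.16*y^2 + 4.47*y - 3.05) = 5.4756*y^5 + 8.7048*y^4 + 12.818*y^3 - 1.6574*y^2 + 9.3433*y - 5.4595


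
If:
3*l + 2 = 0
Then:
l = -2/3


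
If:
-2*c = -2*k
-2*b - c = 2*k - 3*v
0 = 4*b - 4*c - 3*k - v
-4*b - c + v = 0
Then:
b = 0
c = 0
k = 0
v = 0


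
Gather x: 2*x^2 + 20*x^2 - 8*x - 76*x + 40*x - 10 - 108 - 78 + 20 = 22*x^2 - 44*x - 176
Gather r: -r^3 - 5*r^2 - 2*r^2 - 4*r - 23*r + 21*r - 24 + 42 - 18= -r^3 - 7*r^2 - 6*r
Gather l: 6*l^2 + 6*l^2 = 12*l^2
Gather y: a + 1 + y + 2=a + y + 3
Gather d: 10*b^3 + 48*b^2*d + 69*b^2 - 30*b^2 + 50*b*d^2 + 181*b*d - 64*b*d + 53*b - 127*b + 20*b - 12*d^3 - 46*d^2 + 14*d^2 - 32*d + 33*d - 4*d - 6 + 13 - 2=10*b^3 + 39*b^2 - 54*b - 12*d^3 + d^2*(50*b - 32) + d*(48*b^2 + 117*b - 3) + 5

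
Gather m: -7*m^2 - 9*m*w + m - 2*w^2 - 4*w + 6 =-7*m^2 + m*(1 - 9*w) - 2*w^2 - 4*w + 6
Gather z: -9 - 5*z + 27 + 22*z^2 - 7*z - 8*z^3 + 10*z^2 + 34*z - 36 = -8*z^3 + 32*z^2 + 22*z - 18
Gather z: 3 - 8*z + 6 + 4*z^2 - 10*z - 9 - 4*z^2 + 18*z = 0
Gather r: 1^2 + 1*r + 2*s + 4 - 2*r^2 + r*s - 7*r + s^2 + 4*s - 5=-2*r^2 + r*(s - 6) + s^2 + 6*s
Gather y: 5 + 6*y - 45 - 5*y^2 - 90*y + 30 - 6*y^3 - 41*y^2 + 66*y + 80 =-6*y^3 - 46*y^2 - 18*y + 70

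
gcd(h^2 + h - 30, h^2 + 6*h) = h + 6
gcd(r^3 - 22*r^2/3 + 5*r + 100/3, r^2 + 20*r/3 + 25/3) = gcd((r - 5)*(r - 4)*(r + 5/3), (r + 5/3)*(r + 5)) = r + 5/3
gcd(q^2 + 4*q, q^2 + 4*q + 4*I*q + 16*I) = q + 4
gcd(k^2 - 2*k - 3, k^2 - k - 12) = 1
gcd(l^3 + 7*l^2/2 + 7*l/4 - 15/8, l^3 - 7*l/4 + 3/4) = l^2 + l - 3/4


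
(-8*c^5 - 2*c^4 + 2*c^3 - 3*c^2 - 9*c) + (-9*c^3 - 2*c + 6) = -8*c^5 - 2*c^4 - 7*c^3 - 3*c^2 - 11*c + 6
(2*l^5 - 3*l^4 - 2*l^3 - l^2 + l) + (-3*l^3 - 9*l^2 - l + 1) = 2*l^5 - 3*l^4 - 5*l^3 - 10*l^2 + 1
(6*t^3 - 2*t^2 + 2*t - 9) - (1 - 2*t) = 6*t^3 - 2*t^2 + 4*t - 10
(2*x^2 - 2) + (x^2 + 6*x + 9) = 3*x^2 + 6*x + 7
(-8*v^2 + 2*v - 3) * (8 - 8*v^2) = 64*v^4 - 16*v^3 - 40*v^2 + 16*v - 24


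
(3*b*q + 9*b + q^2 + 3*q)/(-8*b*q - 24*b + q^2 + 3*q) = (3*b + q)/(-8*b + q)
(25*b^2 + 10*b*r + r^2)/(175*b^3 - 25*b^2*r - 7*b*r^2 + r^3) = (5*b + r)/(35*b^2 - 12*b*r + r^2)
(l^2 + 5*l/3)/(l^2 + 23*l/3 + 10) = l/(l + 6)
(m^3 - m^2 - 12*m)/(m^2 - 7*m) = (m^2 - m - 12)/(m - 7)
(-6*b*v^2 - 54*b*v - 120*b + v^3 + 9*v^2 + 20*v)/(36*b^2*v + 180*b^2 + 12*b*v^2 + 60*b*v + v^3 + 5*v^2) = (-6*b*v - 24*b + v^2 + 4*v)/(36*b^2 + 12*b*v + v^2)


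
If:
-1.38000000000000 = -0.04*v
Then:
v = 34.50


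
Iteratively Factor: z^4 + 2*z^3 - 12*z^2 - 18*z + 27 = (z + 3)*(z^3 - z^2 - 9*z + 9) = (z - 1)*(z + 3)*(z^2 - 9) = (z - 1)*(z + 3)^2*(z - 3)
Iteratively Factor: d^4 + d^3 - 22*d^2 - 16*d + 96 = (d - 2)*(d^3 + 3*d^2 - 16*d - 48) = (d - 4)*(d - 2)*(d^2 + 7*d + 12) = (d - 4)*(d - 2)*(d + 3)*(d + 4)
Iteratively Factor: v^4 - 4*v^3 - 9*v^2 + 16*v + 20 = (v - 5)*(v^3 + v^2 - 4*v - 4) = (v - 5)*(v + 2)*(v^2 - v - 2) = (v - 5)*(v + 1)*(v + 2)*(v - 2)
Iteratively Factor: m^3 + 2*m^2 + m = (m)*(m^2 + 2*m + 1) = m*(m + 1)*(m + 1)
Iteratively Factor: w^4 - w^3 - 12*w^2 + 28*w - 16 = (w - 2)*(w^3 + w^2 - 10*w + 8) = (w - 2)^2*(w^2 + 3*w - 4) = (w - 2)^2*(w - 1)*(w + 4)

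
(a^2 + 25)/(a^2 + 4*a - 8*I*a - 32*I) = (a^2 + 25)/(a^2 + a*(4 - 8*I) - 32*I)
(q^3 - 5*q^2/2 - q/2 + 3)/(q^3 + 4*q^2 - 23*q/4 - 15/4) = 2*(q^2 - q - 2)/(2*q^2 + 11*q + 5)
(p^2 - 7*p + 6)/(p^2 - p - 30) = (p - 1)/(p + 5)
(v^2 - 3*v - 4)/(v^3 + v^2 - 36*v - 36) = (v - 4)/(v^2 - 36)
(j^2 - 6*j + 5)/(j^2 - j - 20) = (j - 1)/(j + 4)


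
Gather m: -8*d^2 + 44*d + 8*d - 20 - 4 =-8*d^2 + 52*d - 24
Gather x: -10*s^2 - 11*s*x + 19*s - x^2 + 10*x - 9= -10*s^2 + 19*s - x^2 + x*(10 - 11*s) - 9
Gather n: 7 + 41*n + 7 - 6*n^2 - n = -6*n^2 + 40*n + 14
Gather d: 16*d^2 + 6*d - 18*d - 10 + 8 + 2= 16*d^2 - 12*d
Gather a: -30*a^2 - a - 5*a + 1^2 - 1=-30*a^2 - 6*a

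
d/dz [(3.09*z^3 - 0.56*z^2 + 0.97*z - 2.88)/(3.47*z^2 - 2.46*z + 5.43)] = (10.7223*z^4 - 15.2028*z^3 + 48.3478*z^2 + 13.9056*z - 1.8177)/(12.0409*z^4 - 17.0724*z^3 + 43.7358*z^2 - 26.7156*z + 29.4849)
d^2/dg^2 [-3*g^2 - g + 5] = -6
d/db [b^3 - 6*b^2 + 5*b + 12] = 3*b^2 - 12*b + 5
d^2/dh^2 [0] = 0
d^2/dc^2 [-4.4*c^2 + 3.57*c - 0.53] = -8.80000000000000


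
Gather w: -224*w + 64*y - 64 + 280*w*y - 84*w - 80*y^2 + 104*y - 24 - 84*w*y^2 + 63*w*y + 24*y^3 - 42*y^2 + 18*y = w*(-84*y^2 + 343*y - 308) + 24*y^3 - 122*y^2 + 186*y - 88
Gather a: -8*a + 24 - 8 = 16 - 8*a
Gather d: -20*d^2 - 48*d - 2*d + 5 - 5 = -20*d^2 - 50*d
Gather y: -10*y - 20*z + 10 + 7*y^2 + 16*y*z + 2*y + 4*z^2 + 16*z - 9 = 7*y^2 + y*(16*z - 8) + 4*z^2 - 4*z + 1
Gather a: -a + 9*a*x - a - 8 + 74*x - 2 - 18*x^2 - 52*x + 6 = a*(9*x - 2) - 18*x^2 + 22*x - 4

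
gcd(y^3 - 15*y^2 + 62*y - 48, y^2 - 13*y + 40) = y - 8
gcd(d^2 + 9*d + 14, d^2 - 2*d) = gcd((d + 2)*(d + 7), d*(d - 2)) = 1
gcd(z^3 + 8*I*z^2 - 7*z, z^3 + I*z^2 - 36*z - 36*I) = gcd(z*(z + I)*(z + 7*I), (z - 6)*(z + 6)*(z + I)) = z + I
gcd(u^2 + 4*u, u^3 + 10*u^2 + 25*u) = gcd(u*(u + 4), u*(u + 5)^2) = u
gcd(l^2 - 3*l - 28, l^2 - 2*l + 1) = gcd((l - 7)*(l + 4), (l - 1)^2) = 1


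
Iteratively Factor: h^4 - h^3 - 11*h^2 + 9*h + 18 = (h - 2)*(h^3 + h^2 - 9*h - 9) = (h - 2)*(h + 3)*(h^2 - 2*h - 3) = (h - 2)*(h + 1)*(h + 3)*(h - 3)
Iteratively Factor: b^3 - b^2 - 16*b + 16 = (b - 1)*(b^2 - 16) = (b - 1)*(b + 4)*(b - 4)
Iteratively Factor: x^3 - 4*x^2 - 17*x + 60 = (x - 5)*(x^2 + x - 12) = (x - 5)*(x + 4)*(x - 3)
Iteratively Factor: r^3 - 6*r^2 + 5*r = (r - 1)*(r^2 - 5*r) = (r - 5)*(r - 1)*(r)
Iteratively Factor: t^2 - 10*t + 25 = (t - 5)*(t - 5)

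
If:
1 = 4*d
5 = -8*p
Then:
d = 1/4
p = -5/8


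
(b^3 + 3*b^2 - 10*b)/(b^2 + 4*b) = (b^2 + 3*b - 10)/(b + 4)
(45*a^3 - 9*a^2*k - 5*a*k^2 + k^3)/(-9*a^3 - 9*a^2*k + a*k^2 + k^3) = (-5*a + k)/(a + k)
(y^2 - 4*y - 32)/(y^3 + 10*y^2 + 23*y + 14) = (y^2 - 4*y - 32)/(y^3 + 10*y^2 + 23*y + 14)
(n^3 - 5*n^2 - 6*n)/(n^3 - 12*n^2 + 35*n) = (n^2 - 5*n - 6)/(n^2 - 12*n + 35)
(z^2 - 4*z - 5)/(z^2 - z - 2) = (z - 5)/(z - 2)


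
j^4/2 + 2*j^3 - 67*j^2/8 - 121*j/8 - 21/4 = (j/2 + 1/2)*(j - 7/2)*(j + 1/2)*(j + 6)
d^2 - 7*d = d*(d - 7)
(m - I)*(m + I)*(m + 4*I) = m^3 + 4*I*m^2 + m + 4*I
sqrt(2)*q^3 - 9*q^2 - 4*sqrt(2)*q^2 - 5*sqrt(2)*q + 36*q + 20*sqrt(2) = (q - 4)*(q - 5*sqrt(2))*(sqrt(2)*q + 1)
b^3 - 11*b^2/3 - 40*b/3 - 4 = (b - 6)*(b + 1/3)*(b + 2)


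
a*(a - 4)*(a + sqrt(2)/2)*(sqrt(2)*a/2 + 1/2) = sqrt(2)*a^4/2 - 2*sqrt(2)*a^3 + a^3 - 4*a^2 + sqrt(2)*a^2/4 - sqrt(2)*a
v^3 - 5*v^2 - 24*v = v*(v - 8)*(v + 3)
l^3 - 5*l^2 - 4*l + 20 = (l - 5)*(l - 2)*(l + 2)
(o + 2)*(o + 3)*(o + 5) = o^3 + 10*o^2 + 31*o + 30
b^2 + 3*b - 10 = (b - 2)*(b + 5)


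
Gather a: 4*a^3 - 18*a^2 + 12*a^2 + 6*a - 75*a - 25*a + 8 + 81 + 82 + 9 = 4*a^3 - 6*a^2 - 94*a + 180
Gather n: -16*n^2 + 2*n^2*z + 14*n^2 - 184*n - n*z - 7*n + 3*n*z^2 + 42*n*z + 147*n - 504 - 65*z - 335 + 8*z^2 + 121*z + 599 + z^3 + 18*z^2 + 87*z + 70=n^2*(2*z - 2) + n*(3*z^2 + 41*z - 44) + z^3 + 26*z^2 + 143*z - 170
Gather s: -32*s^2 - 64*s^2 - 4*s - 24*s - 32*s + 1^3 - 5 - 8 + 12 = -96*s^2 - 60*s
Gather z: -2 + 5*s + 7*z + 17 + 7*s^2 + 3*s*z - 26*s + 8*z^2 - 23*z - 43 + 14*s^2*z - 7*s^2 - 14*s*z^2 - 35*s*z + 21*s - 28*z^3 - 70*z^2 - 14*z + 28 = -28*z^3 + z^2*(-14*s - 62) + z*(14*s^2 - 32*s - 30)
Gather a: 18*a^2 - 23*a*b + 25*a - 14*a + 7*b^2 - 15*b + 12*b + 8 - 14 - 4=18*a^2 + a*(11 - 23*b) + 7*b^2 - 3*b - 10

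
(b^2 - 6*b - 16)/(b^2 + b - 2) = (b - 8)/(b - 1)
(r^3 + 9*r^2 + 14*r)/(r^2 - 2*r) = (r^2 + 9*r + 14)/(r - 2)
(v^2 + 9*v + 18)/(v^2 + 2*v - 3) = (v + 6)/(v - 1)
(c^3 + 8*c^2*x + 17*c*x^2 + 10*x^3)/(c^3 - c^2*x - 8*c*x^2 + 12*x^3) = (c^3 + 8*c^2*x + 17*c*x^2 + 10*x^3)/(c^3 - c^2*x - 8*c*x^2 + 12*x^3)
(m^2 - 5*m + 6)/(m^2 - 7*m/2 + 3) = 2*(m - 3)/(2*m - 3)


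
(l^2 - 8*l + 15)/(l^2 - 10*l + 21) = (l - 5)/(l - 7)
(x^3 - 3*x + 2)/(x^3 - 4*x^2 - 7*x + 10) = (x - 1)/(x - 5)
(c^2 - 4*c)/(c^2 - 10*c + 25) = c*(c - 4)/(c^2 - 10*c + 25)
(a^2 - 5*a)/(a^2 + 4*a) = (a - 5)/(a + 4)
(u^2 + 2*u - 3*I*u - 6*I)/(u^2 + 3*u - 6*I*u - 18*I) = (u^2 + u*(2 - 3*I) - 6*I)/(u^2 + u*(3 - 6*I) - 18*I)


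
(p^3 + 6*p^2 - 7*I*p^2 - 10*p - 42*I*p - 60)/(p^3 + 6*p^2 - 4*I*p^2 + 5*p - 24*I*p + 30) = (p - 2*I)/(p + I)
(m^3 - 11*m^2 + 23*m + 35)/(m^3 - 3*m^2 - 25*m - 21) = (m - 5)/(m + 3)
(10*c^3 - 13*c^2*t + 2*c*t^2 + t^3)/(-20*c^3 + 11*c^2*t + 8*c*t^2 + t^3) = (-2*c + t)/(4*c + t)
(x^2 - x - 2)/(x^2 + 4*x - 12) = (x + 1)/(x + 6)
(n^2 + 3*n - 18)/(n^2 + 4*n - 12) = (n - 3)/(n - 2)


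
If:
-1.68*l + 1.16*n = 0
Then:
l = 0.69047619047619*n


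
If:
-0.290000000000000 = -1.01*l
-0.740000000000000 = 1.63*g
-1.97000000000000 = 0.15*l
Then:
No Solution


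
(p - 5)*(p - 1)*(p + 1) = p^3 - 5*p^2 - p + 5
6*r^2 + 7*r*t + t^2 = (r + t)*(6*r + t)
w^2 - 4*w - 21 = (w - 7)*(w + 3)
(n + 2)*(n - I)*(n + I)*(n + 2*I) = n^4 + 2*n^3 + 2*I*n^3 + n^2 + 4*I*n^2 + 2*n + 2*I*n + 4*I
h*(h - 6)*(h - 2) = h^3 - 8*h^2 + 12*h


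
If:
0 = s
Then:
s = 0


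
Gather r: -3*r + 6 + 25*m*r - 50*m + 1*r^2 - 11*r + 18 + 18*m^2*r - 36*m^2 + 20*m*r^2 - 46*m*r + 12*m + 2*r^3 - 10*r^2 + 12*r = -36*m^2 - 38*m + 2*r^3 + r^2*(20*m - 9) + r*(18*m^2 - 21*m - 2) + 24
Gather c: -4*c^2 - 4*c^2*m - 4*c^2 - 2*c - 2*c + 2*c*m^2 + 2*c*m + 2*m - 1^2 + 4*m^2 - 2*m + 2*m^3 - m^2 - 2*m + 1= c^2*(-4*m - 8) + c*(2*m^2 + 2*m - 4) + 2*m^3 + 3*m^2 - 2*m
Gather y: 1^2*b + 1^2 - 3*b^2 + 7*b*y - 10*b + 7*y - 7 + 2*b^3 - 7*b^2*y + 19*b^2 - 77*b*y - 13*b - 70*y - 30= 2*b^3 + 16*b^2 - 22*b + y*(-7*b^2 - 70*b - 63) - 36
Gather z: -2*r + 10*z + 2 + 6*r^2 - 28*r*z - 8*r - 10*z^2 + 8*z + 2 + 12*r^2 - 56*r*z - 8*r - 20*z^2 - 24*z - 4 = 18*r^2 - 18*r - 30*z^2 + z*(-84*r - 6)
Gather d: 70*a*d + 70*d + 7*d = d*(70*a + 77)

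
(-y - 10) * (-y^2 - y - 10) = y^3 + 11*y^2 + 20*y + 100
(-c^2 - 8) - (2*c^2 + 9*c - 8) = -3*c^2 - 9*c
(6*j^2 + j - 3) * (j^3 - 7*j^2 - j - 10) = 6*j^5 - 41*j^4 - 16*j^3 - 40*j^2 - 7*j + 30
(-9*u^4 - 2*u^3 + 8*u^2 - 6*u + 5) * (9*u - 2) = -81*u^5 + 76*u^3 - 70*u^2 + 57*u - 10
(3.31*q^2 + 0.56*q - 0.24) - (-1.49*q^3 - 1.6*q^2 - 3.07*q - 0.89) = 1.49*q^3 + 4.91*q^2 + 3.63*q + 0.65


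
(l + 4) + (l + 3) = 2*l + 7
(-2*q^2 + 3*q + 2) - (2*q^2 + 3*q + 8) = -4*q^2 - 6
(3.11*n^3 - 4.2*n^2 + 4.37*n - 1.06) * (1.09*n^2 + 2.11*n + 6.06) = 3.3899*n^5 + 1.9841*n^4 + 14.7479*n^3 - 17.3867*n^2 + 24.2456*n - 6.4236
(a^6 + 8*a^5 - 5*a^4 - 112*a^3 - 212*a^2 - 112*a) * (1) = a^6 + 8*a^5 - 5*a^4 - 112*a^3 - 212*a^2 - 112*a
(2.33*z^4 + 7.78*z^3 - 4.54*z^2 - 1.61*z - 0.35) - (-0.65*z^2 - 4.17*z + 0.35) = 2.33*z^4 + 7.78*z^3 - 3.89*z^2 + 2.56*z - 0.7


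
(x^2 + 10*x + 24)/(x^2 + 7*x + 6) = (x + 4)/(x + 1)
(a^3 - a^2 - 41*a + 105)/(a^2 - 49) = (a^2 - 8*a + 15)/(a - 7)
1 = 1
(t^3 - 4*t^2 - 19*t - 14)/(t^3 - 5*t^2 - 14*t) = (t + 1)/t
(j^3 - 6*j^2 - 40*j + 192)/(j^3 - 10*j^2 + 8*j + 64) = (j + 6)/(j + 2)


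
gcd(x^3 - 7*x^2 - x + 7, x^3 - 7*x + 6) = x - 1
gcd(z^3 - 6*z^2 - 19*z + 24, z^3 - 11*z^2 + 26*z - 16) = z^2 - 9*z + 8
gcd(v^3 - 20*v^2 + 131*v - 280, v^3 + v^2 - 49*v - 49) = v - 7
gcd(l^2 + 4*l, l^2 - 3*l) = l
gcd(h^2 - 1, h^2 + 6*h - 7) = h - 1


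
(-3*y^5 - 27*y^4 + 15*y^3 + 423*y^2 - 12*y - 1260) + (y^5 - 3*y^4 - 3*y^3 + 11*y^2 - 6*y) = -2*y^5 - 30*y^4 + 12*y^3 + 434*y^2 - 18*y - 1260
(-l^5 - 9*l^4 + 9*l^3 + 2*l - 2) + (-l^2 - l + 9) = -l^5 - 9*l^4 + 9*l^3 - l^2 + l + 7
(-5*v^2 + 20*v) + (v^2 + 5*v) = -4*v^2 + 25*v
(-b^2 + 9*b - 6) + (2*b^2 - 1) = b^2 + 9*b - 7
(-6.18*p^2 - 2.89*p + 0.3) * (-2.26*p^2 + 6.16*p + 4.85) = 13.9668*p^4 - 31.5374*p^3 - 48.4534*p^2 - 12.1685*p + 1.455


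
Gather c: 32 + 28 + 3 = 63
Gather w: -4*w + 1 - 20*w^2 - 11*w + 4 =-20*w^2 - 15*w + 5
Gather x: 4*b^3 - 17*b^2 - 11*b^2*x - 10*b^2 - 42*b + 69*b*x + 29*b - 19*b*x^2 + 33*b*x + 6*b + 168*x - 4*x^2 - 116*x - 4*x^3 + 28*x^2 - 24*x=4*b^3 - 27*b^2 - 7*b - 4*x^3 + x^2*(24 - 19*b) + x*(-11*b^2 + 102*b + 28)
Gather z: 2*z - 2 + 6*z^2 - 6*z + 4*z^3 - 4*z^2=4*z^3 + 2*z^2 - 4*z - 2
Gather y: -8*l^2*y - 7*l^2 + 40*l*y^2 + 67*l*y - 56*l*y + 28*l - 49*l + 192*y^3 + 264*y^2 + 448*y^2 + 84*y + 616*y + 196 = -7*l^2 - 21*l + 192*y^3 + y^2*(40*l + 712) + y*(-8*l^2 + 11*l + 700) + 196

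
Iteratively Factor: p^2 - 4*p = (p)*(p - 4)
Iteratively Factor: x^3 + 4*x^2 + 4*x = (x + 2)*(x^2 + 2*x) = (x + 2)^2*(x)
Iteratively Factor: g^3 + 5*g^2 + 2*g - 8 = (g + 2)*(g^2 + 3*g - 4) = (g - 1)*(g + 2)*(g + 4)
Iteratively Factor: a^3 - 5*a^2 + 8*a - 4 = (a - 1)*(a^2 - 4*a + 4) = (a - 2)*(a - 1)*(a - 2)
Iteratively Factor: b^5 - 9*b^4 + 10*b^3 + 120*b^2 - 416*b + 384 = (b - 4)*(b^4 - 5*b^3 - 10*b^2 + 80*b - 96) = (b - 4)^2*(b^3 - b^2 - 14*b + 24) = (b - 4)^2*(b - 3)*(b^2 + 2*b - 8) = (b - 4)^2*(b - 3)*(b + 4)*(b - 2)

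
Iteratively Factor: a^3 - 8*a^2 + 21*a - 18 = (a - 3)*(a^2 - 5*a + 6) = (a - 3)*(a - 2)*(a - 3)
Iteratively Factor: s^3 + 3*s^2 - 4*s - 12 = (s - 2)*(s^2 + 5*s + 6) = (s - 2)*(s + 2)*(s + 3)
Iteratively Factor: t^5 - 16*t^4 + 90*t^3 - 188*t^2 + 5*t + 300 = (t - 3)*(t^4 - 13*t^3 + 51*t^2 - 35*t - 100) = (t - 5)*(t - 3)*(t^3 - 8*t^2 + 11*t + 20) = (t - 5)*(t - 3)*(t + 1)*(t^2 - 9*t + 20) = (t - 5)^2*(t - 3)*(t + 1)*(t - 4)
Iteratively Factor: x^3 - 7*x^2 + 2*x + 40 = (x - 5)*(x^2 - 2*x - 8) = (x - 5)*(x + 2)*(x - 4)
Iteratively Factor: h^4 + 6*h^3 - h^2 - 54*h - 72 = (h - 3)*(h^3 + 9*h^2 + 26*h + 24) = (h - 3)*(h + 4)*(h^2 + 5*h + 6) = (h - 3)*(h + 3)*(h + 4)*(h + 2)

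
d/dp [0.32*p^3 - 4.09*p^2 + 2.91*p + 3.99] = 0.96*p^2 - 8.18*p + 2.91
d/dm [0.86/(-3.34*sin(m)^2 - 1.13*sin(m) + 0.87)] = (5.7448*sin(m) + 0.9718)*cos(m)/(3.34*sin(m)^2 + 1.13*sin(m) - 0.87)^2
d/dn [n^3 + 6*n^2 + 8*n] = 3*n^2 + 12*n + 8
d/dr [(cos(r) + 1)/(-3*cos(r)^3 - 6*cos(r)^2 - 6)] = -(11*cos(r) + 5*cos(2*r) + cos(3*r) + 1)*sin(r)/(6*(cos(r)^3 + 2*cos(r)^2 + 2)^2)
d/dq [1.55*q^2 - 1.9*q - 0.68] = 3.1*q - 1.9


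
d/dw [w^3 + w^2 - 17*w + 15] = 3*w^2 + 2*w - 17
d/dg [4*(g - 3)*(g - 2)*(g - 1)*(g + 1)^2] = 20*g^4 - 64*g^3 + 80*g - 4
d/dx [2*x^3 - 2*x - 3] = 6*x^2 - 2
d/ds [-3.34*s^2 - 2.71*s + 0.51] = -6.68*s - 2.71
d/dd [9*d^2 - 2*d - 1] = 18*d - 2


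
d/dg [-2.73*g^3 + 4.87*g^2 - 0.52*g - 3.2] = -8.19*g^2 + 9.74*g - 0.52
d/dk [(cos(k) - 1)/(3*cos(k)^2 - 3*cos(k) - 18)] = (cos(k)^2 - 2*cos(k) + 7)*sin(k)/(3*(sin(k)^2 + cos(k) + 5)^2)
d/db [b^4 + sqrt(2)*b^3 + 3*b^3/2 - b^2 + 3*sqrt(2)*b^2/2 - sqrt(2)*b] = 4*b^3 + 3*sqrt(2)*b^2 + 9*b^2/2 - 2*b + 3*sqrt(2)*b - sqrt(2)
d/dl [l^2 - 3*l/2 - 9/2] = 2*l - 3/2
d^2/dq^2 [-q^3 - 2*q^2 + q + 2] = -6*q - 4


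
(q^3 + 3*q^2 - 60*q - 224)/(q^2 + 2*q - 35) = (q^2 - 4*q - 32)/(q - 5)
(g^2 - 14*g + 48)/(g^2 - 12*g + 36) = (g - 8)/(g - 6)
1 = 1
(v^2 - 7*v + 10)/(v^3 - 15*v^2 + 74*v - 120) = (v - 2)/(v^2 - 10*v + 24)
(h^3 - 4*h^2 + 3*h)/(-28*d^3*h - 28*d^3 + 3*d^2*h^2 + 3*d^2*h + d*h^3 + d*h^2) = h*(h^2 - 4*h + 3)/(d*(-28*d^2*h - 28*d^2 + 3*d*h^2 + 3*d*h + h^3 + h^2))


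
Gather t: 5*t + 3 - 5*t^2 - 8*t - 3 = -5*t^2 - 3*t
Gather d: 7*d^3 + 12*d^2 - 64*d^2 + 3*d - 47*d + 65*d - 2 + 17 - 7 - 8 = 7*d^3 - 52*d^2 + 21*d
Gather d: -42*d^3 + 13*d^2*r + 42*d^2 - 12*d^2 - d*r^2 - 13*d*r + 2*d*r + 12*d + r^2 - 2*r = -42*d^3 + d^2*(13*r + 30) + d*(-r^2 - 11*r + 12) + r^2 - 2*r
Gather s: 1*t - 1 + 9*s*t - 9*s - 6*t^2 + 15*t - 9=s*(9*t - 9) - 6*t^2 + 16*t - 10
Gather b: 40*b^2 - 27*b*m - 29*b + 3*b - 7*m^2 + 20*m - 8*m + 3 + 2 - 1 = 40*b^2 + b*(-27*m - 26) - 7*m^2 + 12*m + 4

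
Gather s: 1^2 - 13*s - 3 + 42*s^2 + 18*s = 42*s^2 + 5*s - 2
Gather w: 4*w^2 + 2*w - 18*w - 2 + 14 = 4*w^2 - 16*w + 12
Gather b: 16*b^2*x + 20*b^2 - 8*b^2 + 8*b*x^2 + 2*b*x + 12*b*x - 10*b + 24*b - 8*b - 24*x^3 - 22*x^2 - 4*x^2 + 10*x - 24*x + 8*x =b^2*(16*x + 12) + b*(8*x^2 + 14*x + 6) - 24*x^3 - 26*x^2 - 6*x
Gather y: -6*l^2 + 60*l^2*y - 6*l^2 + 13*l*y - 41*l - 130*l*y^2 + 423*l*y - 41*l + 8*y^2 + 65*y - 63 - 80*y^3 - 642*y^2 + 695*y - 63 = -12*l^2 - 82*l - 80*y^3 + y^2*(-130*l - 634) + y*(60*l^2 + 436*l + 760) - 126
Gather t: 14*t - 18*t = -4*t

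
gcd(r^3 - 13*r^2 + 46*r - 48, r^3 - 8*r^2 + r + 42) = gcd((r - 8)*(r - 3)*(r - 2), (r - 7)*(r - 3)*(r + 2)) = r - 3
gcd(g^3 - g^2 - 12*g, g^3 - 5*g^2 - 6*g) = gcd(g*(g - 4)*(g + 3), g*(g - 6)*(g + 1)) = g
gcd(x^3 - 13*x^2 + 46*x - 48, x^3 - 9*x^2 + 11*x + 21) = x - 3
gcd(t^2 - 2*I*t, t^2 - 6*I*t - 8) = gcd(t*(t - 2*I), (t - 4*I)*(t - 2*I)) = t - 2*I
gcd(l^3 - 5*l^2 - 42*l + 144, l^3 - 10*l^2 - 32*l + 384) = l^2 - 2*l - 48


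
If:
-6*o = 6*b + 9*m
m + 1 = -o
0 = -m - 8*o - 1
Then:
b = 3/2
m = -1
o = 0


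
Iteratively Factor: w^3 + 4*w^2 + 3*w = (w)*(w^2 + 4*w + 3) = w*(w + 1)*(w + 3)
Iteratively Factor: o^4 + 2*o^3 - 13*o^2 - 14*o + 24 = (o - 1)*(o^3 + 3*o^2 - 10*o - 24) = (o - 3)*(o - 1)*(o^2 + 6*o + 8) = (o - 3)*(o - 1)*(o + 2)*(o + 4)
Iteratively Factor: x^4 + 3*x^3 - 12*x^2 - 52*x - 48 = (x + 2)*(x^3 + x^2 - 14*x - 24) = (x + 2)*(x + 3)*(x^2 - 2*x - 8) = (x + 2)^2*(x + 3)*(x - 4)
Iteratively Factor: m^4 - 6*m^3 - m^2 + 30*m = (m + 2)*(m^3 - 8*m^2 + 15*m) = (m - 5)*(m + 2)*(m^2 - 3*m) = m*(m - 5)*(m + 2)*(m - 3)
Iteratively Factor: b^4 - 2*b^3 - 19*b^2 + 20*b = (b - 1)*(b^3 - b^2 - 20*b) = (b - 5)*(b - 1)*(b^2 + 4*b) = b*(b - 5)*(b - 1)*(b + 4)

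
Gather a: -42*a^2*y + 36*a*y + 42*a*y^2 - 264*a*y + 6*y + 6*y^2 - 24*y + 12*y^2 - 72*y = -42*a^2*y + a*(42*y^2 - 228*y) + 18*y^2 - 90*y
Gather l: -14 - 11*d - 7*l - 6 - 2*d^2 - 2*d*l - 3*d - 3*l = -2*d^2 - 14*d + l*(-2*d - 10) - 20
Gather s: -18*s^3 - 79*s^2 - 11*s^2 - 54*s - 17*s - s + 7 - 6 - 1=-18*s^3 - 90*s^2 - 72*s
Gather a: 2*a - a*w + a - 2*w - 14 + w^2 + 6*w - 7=a*(3 - w) + w^2 + 4*w - 21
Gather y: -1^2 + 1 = 0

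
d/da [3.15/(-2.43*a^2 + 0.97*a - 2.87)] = (15.309*a - 3.0555)/(2.43*a^2 - 0.97*a + 2.87)^2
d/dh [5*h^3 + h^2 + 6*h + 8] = 15*h^2 + 2*h + 6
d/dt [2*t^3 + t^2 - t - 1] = 6*t^2 + 2*t - 1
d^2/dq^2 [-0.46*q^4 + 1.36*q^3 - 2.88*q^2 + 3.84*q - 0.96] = -5.52*q^2 + 8.16*q - 5.76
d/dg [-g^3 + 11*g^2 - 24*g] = -3*g^2 + 22*g - 24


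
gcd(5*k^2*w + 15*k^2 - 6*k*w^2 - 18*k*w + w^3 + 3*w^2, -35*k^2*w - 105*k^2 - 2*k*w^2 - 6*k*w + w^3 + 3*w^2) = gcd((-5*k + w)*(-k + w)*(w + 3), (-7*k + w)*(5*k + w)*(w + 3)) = w + 3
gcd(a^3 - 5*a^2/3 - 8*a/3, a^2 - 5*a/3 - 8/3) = a^2 - 5*a/3 - 8/3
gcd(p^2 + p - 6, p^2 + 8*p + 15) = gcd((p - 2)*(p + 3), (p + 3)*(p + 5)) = p + 3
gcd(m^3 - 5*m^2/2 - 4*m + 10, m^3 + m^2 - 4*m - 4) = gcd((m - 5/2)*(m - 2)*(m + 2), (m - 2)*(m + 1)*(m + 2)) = m^2 - 4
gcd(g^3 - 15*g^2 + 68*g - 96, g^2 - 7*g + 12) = g^2 - 7*g + 12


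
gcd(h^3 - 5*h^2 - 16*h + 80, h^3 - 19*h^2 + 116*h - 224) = h - 4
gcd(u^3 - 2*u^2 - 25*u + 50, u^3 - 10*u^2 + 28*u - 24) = u - 2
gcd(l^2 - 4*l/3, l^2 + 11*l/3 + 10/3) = 1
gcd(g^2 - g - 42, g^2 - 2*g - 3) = 1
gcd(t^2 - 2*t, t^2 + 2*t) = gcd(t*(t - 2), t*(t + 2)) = t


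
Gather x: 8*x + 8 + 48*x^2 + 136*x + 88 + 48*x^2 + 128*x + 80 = 96*x^2 + 272*x + 176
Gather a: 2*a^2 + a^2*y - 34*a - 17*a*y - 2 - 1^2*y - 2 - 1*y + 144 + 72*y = a^2*(y + 2) + a*(-17*y - 34) + 70*y + 140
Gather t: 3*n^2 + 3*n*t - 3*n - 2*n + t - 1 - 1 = 3*n^2 - 5*n + t*(3*n + 1) - 2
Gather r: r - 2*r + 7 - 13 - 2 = -r - 8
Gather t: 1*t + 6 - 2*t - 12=-t - 6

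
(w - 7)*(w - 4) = w^2 - 11*w + 28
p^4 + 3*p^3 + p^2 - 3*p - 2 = (p - 1)*(p + 1)^2*(p + 2)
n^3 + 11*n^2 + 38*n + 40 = (n + 2)*(n + 4)*(n + 5)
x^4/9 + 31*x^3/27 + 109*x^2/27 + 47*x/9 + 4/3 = (x/3 + 1)^2*(x + 1/3)*(x + 4)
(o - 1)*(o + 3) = o^2 + 2*o - 3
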